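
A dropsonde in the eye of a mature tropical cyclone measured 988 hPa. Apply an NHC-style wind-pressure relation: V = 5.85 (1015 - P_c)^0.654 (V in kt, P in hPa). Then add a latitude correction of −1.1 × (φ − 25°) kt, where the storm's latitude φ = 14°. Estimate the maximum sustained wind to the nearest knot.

ΔP = 1015 − 988 = 27 hPa.
27^0.654 ≈ 8.632.
V ≈ 5.85 × 8.632 ≈ 50.5 kt.
Latitude correction: −1.1 × (14 − 25) = 12.1 kt.
Corrected V ≈ 62.6 kt → 63 kt.

63 kt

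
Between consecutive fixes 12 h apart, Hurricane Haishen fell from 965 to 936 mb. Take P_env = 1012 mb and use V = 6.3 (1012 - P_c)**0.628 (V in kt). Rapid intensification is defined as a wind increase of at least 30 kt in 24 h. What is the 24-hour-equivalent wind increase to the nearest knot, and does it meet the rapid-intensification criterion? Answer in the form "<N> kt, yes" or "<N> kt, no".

50 kt, yes

V₁: ΔP = 47, V ≈ 6.3 × 47^0.628 ≈ 70.70 kt.
V₂: ΔP = 76, V ≈ 6.3 × 76^0.628 ≈ 95.61 kt.
ΔV over 12 h = 24.91 kt → 24 h equivalent = 24.91 × 24/12 ≈ 49.82 kt.
50 kt ≥ 30 kt ⇒ rapid intensification.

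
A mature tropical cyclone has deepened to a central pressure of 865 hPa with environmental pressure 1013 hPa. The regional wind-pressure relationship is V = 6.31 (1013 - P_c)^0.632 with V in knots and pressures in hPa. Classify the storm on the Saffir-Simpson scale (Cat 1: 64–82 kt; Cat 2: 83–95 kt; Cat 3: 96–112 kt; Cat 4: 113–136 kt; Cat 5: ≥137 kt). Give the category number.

ΔP = 1013 − 865 = 148 hPa.
V ≈ 6.31 × 148^0.632 = 6.31 × 23.53 ≈ 148 kt.
148 kt falls in the Category 5 band.

5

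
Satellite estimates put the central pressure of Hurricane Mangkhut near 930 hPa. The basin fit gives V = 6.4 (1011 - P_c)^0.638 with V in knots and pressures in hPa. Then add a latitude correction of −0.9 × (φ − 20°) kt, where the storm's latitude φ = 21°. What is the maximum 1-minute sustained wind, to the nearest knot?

ΔP = 1011 − 930 = 81 hPa.
81^0.638 ≈ 16.505.
V ≈ 6.4 × 16.505 ≈ 105.6 kt.
Latitude correction: −0.9 × (21 − 20) = -0.9 kt.
Corrected V ≈ 104.7 kt → 105 kt.

105 kt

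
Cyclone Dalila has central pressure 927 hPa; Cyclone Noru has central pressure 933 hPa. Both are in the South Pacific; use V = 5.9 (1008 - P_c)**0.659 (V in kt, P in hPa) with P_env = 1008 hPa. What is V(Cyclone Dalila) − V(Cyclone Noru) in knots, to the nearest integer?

5 kt

Cyclone Dalila: ΔP = 81; V ≈ 5.9 × 81^0.659 ≈ 106.79 kt.
Cyclone Noru: ΔP = 75; V ≈ 5.9 × 75^0.659 ≈ 101.51 kt.
Difference ≈ 106.79 − 101.51 = 5.28 → 5 kt.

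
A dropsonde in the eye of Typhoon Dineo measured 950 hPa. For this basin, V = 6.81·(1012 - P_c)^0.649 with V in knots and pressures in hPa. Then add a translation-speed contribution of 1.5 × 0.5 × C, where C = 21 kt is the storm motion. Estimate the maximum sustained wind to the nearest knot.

115 kt

ΔP = 1012 − 950 = 62 hPa.
62^0.649 ≈ 14.563.
V ≈ 6.81 × 14.563 ≈ 99.2 kt.
Translation term: 1.5 × 0.5 × 21 = 15.75 kt.
Corrected V ≈ 114.95 kt → 115 kt.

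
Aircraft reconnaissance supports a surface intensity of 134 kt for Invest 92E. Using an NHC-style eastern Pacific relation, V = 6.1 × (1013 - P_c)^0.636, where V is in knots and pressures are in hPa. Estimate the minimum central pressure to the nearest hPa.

ΔP = (V / 6.1)^(1/0.636) = (134/6.1)^1.572.
134/6.1 = 21.967; 21.967^1.572 ≈ 128.74 hPa.
P_c = 1013 − 128.74 = 884.26 ≈ 884 hPa.

884 hPa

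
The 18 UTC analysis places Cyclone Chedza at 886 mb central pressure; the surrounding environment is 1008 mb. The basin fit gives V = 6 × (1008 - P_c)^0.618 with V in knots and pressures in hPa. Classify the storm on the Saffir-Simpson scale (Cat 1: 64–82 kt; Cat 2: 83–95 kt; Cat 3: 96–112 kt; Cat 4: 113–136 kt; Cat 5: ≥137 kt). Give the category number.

ΔP = 1008 − 886 = 122 mb.
V ≈ 6 × 122^0.618 = 6 × 19.47 ≈ 117 kt.
117 kt falls in the Category 4 band.

4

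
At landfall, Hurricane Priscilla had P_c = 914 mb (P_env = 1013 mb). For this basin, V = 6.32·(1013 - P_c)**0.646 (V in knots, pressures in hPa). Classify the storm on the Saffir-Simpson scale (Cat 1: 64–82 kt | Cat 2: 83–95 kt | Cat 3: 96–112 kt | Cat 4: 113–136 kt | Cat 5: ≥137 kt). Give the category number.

ΔP = 1013 − 914 = 99 mb.
V ≈ 6.32 × 99^0.646 = 6.32 × 19.46 ≈ 123 kt.
123 kt falls in the Category 4 band.

4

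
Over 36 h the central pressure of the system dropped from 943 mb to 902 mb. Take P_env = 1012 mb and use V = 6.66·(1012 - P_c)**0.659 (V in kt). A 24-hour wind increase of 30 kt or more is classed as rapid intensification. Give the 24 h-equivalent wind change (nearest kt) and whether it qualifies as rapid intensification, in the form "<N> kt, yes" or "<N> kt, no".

26 kt, no

V₁: ΔP = 69, V ≈ 6.66 × 69^0.659 ≈ 108.46 kt.
V₂: ΔP = 110, V ≈ 6.66 × 110^0.659 ≈ 147.49 kt.
ΔV over 36 h = 39.03 kt → 24 h equivalent = 39.03 × 24/36 ≈ 26.02 kt.
26 kt < 30 kt ⇒ not rapid intensification.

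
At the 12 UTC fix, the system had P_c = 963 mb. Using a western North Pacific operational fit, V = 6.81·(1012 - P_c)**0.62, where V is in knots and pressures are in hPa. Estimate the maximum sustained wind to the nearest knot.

ΔP = 1012 − 963 = 49 mb.
49^0.62 ≈ 11.167.
V ≈ 6.81 × 11.167 ≈ 76.0 kt.

76 kt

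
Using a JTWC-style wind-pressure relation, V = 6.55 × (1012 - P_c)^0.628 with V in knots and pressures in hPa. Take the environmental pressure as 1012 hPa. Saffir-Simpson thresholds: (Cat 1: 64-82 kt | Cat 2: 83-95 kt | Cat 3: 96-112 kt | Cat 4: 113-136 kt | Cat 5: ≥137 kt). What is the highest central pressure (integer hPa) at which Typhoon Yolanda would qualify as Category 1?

974 hPa

Category 1 begins at V = 64 kt.
Required ΔP = (64/6.55)^(1/0.628) = 9.771^1.592 ≈ 37.70 hPa.
P_c ≤ 1012 − 37.70 = 974.30, so the highest integer P_c is 974 hPa.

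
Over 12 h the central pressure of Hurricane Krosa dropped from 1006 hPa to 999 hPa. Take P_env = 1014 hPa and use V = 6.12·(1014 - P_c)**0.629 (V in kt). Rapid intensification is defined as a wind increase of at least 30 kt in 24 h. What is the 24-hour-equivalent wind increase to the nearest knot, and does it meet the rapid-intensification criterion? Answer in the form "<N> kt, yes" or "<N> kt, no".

V₁: ΔP = 8, V ≈ 6.12 × 8^0.629 ≈ 22.64 kt.
V₂: ΔP = 15, V ≈ 6.12 × 15^0.629 ≈ 33.61 kt.
ΔV over 12 h = 10.97 kt → 24 h equivalent = 10.97 × 24/12 ≈ 21.94 kt.
22 kt < 30 kt ⇒ not rapid intensification.

22 kt, no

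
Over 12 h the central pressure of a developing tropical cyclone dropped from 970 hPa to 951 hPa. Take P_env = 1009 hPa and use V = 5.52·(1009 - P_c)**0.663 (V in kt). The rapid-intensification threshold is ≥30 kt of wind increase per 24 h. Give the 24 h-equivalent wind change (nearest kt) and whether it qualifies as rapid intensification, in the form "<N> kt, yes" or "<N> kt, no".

38 kt, yes

V₁: ΔP = 39, V ≈ 5.52 × 39^0.663 ≈ 62.63 kt.
V₂: ΔP = 58, V ≈ 5.52 × 58^0.663 ≈ 81.49 kt.
ΔV over 12 h = 18.86 kt → 24 h equivalent = 18.86 × 24/12 ≈ 37.72 kt.
38 kt ≥ 30 kt ⇒ rapid intensification.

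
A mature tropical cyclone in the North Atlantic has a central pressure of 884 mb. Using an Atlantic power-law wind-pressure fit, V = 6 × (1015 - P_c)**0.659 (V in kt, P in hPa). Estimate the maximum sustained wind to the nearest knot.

149 kt

ΔP = 1015 − 884 = 131 mb.
131^0.659 ≈ 24.847.
V ≈ 6 × 24.847 ≈ 149.1 kt.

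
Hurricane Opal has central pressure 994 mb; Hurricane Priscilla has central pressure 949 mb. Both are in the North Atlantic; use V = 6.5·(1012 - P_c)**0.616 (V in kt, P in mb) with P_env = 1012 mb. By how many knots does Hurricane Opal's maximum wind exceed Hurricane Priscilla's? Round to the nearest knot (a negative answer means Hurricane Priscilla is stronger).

-45 kt

Hurricane Opal: ΔP = 18; V ≈ 6.5 × 18^0.616 ≈ 38.56 kt.
Hurricane Priscilla: ΔP = 63; V ≈ 6.5 × 63^0.616 ≈ 83.43 kt.
Difference ≈ 38.56 − 83.43 = -44.87 → -45 kt.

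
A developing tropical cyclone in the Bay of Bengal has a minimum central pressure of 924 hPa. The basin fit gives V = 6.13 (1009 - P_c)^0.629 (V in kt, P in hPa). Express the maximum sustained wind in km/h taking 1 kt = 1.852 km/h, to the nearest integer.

ΔP = 1009 − 924 = 85 hPa.
V ≈ 6.13 × 85^0.629 = 6.13 × 16.353 ≈ 100.246 kt.
100.246 × 1.852 ≈ 185.65 km/h → 186 km/h.

186 km/h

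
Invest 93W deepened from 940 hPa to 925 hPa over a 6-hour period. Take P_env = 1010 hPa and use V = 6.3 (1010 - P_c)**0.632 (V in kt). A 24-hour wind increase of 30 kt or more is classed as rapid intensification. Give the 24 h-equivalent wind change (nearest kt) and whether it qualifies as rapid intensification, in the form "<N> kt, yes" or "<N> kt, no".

V₁: ΔP = 70, V ≈ 6.3 × 70^0.632 ≈ 92.35 kt.
V₂: ΔP = 85, V ≈ 6.3 × 85^0.632 ≈ 104.41 kt.
ΔV over 6 h = 12.06 kt → 24 h equivalent = 12.06 × 24/6 ≈ 48.24 kt.
48 kt ≥ 30 kt ⇒ rapid intensification.

48 kt, yes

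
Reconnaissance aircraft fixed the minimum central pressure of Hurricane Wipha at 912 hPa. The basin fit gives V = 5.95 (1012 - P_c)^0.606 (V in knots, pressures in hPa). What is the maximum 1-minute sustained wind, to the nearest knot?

ΔP = 1012 − 912 = 100 hPa.
100^0.606 ≈ 16.293.
V ≈ 5.95 × 16.293 ≈ 96.9 kt.

97 kt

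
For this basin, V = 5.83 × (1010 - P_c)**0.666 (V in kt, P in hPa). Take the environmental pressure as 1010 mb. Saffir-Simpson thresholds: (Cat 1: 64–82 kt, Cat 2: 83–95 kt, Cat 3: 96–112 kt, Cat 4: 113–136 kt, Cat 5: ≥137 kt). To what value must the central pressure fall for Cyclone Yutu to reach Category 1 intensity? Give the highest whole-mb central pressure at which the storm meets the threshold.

Category 1 begins at V = 64 kt.
Required ΔP = (64/5.83)^(1/0.666) = 10.978^1.502 ≈ 36.50 mb.
P_c ≤ 1010 − 36.50 = 973.50, so the highest integer P_c is 973 mb.

973 mb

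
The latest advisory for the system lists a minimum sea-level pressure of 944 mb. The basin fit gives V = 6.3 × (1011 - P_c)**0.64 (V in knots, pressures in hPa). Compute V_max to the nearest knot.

93 kt

ΔP = 1011 − 944 = 67 mb.
67^0.64 ≈ 14.746.
V ≈ 6.3 × 14.746 ≈ 92.9 kt.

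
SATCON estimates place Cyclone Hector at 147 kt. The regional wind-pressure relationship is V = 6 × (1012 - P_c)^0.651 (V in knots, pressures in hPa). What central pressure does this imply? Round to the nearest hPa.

ΔP = (V / 6)^(1/0.651) = (147/6)^1.536.
147/6 = 24.500; 24.500^1.536 ≈ 136.11 hPa.
P_c = 1012 − 136.11 = 875.89 ≈ 876 hPa.

876 hPa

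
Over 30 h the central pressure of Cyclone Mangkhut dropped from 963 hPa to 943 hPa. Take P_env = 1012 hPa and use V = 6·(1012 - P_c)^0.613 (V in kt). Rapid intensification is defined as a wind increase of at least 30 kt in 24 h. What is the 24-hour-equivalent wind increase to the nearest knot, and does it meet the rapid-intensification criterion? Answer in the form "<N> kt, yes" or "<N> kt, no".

V₁: ΔP = 49, V ≈ 6 × 49^0.613 ≈ 65.20 kt.
V₂: ΔP = 69, V ≈ 6 × 69^0.613 ≈ 80.42 kt.
ΔV over 30 h = 15.22 kt → 24 h equivalent = 15.22 × 24/30 ≈ 12.18 kt.
12 kt < 30 kt ⇒ not rapid intensification.

12 kt, no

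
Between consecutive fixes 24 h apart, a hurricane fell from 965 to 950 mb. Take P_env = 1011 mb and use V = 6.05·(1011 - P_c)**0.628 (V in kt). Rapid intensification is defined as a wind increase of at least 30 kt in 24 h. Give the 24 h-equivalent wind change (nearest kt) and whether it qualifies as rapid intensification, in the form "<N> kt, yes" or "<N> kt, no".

13 kt, no

V₁: ΔP = 46, V ≈ 6.05 × 46^0.628 ≈ 66.98 kt.
V₂: ΔP = 61, V ≈ 6.05 × 61^0.628 ≈ 79.97 kt.
ΔV over 24 h = 12.99 kt → 24 h equivalent = 12.99 × 24/24 ≈ 12.99 kt.
13 kt < 30 kt ⇒ not rapid intensification.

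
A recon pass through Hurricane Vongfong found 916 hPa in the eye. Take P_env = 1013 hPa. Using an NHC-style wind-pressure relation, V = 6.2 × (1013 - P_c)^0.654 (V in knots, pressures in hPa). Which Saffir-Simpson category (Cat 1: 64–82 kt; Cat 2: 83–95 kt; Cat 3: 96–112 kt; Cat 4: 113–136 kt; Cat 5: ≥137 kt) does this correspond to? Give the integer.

4

ΔP = 1013 − 916 = 97 hPa.
V ≈ 6.2 × 97^0.654 = 6.2 × 19.92 ≈ 124 kt.
124 kt falls in the Category 4 band.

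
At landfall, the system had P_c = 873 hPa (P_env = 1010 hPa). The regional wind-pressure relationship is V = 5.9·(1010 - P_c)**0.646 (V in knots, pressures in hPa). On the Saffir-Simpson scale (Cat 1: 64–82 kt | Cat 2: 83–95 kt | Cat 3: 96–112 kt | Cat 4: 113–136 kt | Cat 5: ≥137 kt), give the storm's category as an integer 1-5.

5

ΔP = 1010 − 873 = 137 hPa.
V ≈ 5.9 × 137^0.646 = 5.9 × 24.01 ≈ 142 kt.
142 kt falls in the Category 5 band.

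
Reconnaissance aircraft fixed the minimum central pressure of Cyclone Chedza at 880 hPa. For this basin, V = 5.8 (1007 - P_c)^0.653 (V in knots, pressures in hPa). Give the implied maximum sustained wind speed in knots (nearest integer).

137 kt

ΔP = 1007 − 880 = 127 hPa.
127^0.653 ≈ 23.647.
V ≈ 5.8 × 23.647 ≈ 137.2 kt.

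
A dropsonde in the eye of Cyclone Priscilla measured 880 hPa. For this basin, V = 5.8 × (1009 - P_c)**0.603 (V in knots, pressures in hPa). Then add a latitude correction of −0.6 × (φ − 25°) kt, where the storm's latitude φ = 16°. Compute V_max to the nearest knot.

114 kt

ΔP = 1009 − 880 = 129 hPa.
129^0.603 ≈ 18.736.
V ≈ 5.8 × 18.736 ≈ 108.7 kt.
Latitude correction: −0.6 × (16 − 25) = 5.4 kt.
Corrected V ≈ 114.1 kt → 114 kt.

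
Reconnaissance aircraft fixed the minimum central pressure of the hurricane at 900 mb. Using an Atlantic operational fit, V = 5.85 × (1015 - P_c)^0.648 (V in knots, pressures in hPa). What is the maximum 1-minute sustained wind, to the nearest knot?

127 kt

ΔP = 1015 − 900 = 115 mb.
115^0.648 ≈ 21.644.
V ≈ 5.85 × 21.644 ≈ 126.6 kt.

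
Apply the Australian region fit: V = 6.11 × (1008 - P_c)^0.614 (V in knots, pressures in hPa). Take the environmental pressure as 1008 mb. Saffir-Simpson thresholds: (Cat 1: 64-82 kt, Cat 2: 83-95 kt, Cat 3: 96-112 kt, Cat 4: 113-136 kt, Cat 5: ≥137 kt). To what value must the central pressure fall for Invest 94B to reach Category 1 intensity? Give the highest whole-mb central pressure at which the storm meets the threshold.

Category 1 begins at V = 64 kt.
Required ΔP = (64/6.11)^(1/0.614) = 10.475^1.629 ≈ 45.86 mb.
P_c ≤ 1008 − 45.86 = 962.14, so the highest integer P_c is 962 mb.

962 mb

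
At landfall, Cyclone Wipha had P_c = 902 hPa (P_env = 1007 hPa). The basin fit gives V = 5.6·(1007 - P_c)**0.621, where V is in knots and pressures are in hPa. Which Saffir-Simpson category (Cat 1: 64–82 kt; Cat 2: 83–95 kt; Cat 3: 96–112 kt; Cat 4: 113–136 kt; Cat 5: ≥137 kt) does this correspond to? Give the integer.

3

ΔP = 1007 − 902 = 105 hPa.
V ≈ 5.6 × 105^0.621 = 5.6 × 18.00 ≈ 101 kt.
101 kt falls in the Category 3 band.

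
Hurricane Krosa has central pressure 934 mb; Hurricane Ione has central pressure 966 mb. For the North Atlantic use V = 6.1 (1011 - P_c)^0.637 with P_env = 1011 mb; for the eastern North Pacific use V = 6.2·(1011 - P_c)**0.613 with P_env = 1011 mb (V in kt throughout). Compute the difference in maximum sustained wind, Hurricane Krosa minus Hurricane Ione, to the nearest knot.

Hurricane Krosa: ΔP = 77; V ≈ 6.1 × 77^0.637 ≈ 97.06 kt.
Hurricane Ione: ΔP = 45; V ≈ 6.2 × 45^0.613 ≈ 63.95 kt.
Difference ≈ 97.06 − 63.95 = 33.11 → 33 kt.

33 kt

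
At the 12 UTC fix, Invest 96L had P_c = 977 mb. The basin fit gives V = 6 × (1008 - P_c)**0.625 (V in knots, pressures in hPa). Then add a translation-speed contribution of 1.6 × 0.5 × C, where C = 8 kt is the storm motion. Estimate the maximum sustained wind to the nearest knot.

58 kt

ΔP = 1008 − 977 = 31 mb.
31^0.625 ≈ 8.553.
V ≈ 6 × 8.553 ≈ 51.3 kt.
Translation term: 1.6 × 0.5 × 8 = 6.4 kt.
Corrected V ≈ 57.7 kt → 58 kt.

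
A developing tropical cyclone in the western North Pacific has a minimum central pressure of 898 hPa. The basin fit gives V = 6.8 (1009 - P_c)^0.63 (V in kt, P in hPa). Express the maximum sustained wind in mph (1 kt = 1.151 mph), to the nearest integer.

ΔP = 1009 − 898 = 111 hPa.
V ≈ 6.8 × 111^0.63 = 6.8 × 19.434 ≈ 132.149 kt.
132.149 × 1.151 ≈ 152.10 mph → 152 mph.

152 mph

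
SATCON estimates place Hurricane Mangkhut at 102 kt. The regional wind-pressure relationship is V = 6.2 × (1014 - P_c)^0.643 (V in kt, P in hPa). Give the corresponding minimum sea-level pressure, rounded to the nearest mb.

ΔP = (V / 6.2)^(1/0.643) = (102/6.2)^1.555.
102/6.2 = 16.452; 16.452^1.555 ≈ 77.89 mb.
P_c = 1014 − 77.89 = 936.11 ≈ 936 mb.

936 mb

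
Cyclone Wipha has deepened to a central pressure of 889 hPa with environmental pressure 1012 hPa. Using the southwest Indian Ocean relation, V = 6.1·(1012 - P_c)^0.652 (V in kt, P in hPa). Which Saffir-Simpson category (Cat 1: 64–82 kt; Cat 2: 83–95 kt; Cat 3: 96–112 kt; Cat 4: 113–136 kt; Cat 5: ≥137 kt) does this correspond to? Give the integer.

5

ΔP = 1012 − 889 = 123 hPa.
V ≈ 6.1 × 123^0.652 = 6.1 × 23.05 ≈ 141 kt.
141 kt falls in the Category 5 band.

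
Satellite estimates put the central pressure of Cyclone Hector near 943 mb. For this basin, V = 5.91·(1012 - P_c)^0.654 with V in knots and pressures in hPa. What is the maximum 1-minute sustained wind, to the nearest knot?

94 kt

ΔP = 1012 − 943 = 69 mb.
69^0.654 ≈ 15.944.
V ≈ 5.91 × 15.944 ≈ 94.2 kt.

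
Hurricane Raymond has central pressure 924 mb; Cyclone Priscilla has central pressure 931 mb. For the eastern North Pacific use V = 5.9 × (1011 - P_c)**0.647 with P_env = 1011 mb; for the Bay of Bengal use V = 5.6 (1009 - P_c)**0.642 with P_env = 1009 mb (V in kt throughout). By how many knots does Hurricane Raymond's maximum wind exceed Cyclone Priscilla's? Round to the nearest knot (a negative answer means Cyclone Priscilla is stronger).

Hurricane Raymond: ΔP = 87; V ≈ 5.9 × 87^0.647 ≈ 106.10 kt.
Cyclone Priscilla: ΔP = 78; V ≈ 5.6 × 78^0.642 ≈ 91.81 kt.
Difference ≈ 106.10 − 91.81 = 14.29 → 14 kt.

14 kt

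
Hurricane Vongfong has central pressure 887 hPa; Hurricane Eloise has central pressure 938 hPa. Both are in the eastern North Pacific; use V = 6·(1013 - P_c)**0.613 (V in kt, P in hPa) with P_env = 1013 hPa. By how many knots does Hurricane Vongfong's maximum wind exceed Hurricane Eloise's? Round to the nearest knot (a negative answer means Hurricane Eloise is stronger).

32 kt

Hurricane Vongfong: ΔP = 126; V ≈ 6 × 126^0.613 ≈ 116.33 kt.
Hurricane Eloise: ΔP = 75; V ≈ 6 × 75^0.613 ≈ 84.64 kt.
Difference ≈ 116.33 − 84.64 = 31.69 → 32 kt.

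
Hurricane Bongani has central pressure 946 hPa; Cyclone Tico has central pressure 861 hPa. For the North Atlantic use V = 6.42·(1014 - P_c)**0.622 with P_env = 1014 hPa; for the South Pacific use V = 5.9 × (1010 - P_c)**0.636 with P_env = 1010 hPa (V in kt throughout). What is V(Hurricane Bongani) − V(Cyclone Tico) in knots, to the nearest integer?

Hurricane Bongani: ΔP = 68; V ≈ 6.42 × 68^0.622 ≈ 88.58 kt.
Cyclone Tico: ΔP = 149; V ≈ 5.9 × 149^0.636 ≈ 142.23 kt.
Difference ≈ 88.58 − 142.23 = -53.65 → -54 kt.

-54 kt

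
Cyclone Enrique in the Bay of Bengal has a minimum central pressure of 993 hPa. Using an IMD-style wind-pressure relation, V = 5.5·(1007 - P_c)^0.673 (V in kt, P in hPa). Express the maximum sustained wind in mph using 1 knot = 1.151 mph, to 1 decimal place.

ΔP = 1007 − 993 = 14 hPa.
V ≈ 5.5 × 14^0.673 = 5.5 × 5.907 ≈ 32.487 kt.
32.487 × 1.151 ≈ 37.39 mph → 37.4 mph.

37.4 mph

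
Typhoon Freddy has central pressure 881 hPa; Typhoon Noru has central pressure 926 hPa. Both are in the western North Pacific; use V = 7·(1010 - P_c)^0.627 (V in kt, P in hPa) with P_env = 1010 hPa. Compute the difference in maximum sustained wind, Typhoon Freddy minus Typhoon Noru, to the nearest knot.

35 kt

Typhoon Freddy: ΔP = 129; V ≈ 7 × 129^0.627 ≈ 147.38 kt.
Typhoon Noru: ΔP = 84; V ≈ 7 × 84^0.627 ≈ 112.62 kt.
Difference ≈ 147.38 − 112.62 = 34.76 → 35 kt.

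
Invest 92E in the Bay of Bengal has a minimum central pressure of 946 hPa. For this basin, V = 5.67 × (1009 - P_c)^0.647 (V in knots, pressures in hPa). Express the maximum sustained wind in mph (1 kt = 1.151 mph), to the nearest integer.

ΔP = 1009 − 946 = 63 hPa.
V ≈ 5.67 × 63^0.647 = 5.67 × 14.594 ≈ 82.748 kt.
82.748 × 1.151 ≈ 95.24 mph → 95 mph.

95 mph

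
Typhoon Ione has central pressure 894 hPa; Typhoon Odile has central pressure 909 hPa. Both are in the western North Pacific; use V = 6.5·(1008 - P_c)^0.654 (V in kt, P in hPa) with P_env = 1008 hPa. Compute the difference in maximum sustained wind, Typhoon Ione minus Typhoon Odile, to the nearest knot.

13 kt

Typhoon Ione: ΔP = 114; V ≈ 6.5 × 114^0.654 ≈ 143.92 kt.
Typhoon Odile: ΔP = 99; V ≈ 6.5 × 99^0.654 ≈ 131.24 kt.
Difference ≈ 143.92 − 131.24 = 12.68 → 13 kt.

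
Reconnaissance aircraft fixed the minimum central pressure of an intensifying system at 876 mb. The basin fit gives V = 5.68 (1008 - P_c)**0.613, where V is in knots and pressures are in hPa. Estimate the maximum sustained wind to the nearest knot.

113 kt

ΔP = 1008 − 876 = 132 mb.
132^0.613 ≈ 19.949.
V ≈ 5.68 × 19.949 ≈ 113.3 kt.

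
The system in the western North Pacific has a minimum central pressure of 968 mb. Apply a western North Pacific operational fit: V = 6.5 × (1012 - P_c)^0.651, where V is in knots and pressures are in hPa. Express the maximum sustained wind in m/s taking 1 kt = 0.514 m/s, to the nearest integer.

39 m/s

ΔP = 1012 − 968 = 44 mb.
V ≈ 6.5 × 44^0.651 = 6.5 × 11.746 ≈ 76.349 kt.
76.349 × 0.514 ≈ 39.24 m/s → 39 m/s.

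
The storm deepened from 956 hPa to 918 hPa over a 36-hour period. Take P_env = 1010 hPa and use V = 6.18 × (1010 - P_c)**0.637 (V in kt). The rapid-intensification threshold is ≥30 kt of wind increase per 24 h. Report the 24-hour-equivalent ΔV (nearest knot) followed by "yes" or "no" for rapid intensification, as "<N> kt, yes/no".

V₁: ΔP = 54, V ≈ 6.18 × 54^0.637 ≈ 78.44 kt.
V₂: ΔP = 92, V ≈ 6.18 × 92^0.637 ≈ 110.13 kt.
ΔV over 36 h = 31.69 kt → 24 h equivalent = 31.69 × 24/36 ≈ 21.13 kt.
21 kt < 30 kt ⇒ not rapid intensification.

21 kt, no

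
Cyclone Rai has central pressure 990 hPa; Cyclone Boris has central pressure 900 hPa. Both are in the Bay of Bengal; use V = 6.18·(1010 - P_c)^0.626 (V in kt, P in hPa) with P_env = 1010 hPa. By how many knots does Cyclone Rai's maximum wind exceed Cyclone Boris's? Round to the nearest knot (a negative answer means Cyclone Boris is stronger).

-77 kt

Cyclone Rai: ΔP = 20; V ≈ 6.18 × 20^0.626 ≈ 40.31 kt.
Cyclone Boris: ΔP = 110; V ≈ 6.18 × 110^0.626 ≈ 117.19 kt.
Difference ≈ 40.31 − 117.19 = -76.88 → -77 kt.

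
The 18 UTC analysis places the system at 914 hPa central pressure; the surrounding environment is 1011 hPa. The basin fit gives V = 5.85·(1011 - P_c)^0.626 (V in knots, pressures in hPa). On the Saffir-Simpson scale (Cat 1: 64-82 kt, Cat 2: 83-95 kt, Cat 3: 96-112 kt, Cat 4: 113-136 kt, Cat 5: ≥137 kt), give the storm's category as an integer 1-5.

3

ΔP = 1011 − 914 = 97 hPa.
V ≈ 5.85 × 97^0.626 = 5.85 × 17.53 ≈ 103 kt.
103 kt falls in the Category 3 band.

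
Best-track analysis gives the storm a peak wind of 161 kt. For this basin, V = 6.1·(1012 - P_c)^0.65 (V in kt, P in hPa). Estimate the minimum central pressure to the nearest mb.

858 mb

ΔP = (V / 6.1)^(1/0.65) = (161/6.1)^1.538.
161/6.1 = 26.393; 26.393^1.538 ≈ 153.79 mb.
P_c = 1012 − 153.79 = 858.21 ≈ 858 mb.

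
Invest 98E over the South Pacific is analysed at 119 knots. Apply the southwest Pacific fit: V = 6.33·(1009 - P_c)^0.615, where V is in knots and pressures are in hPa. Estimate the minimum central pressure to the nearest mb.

ΔP = (V / 6.33)^(1/0.615) = (119/6.33)^1.626.
119/6.33 = 18.799; 18.799^1.626 ≈ 117.97 mb.
P_c = 1009 − 117.97 = 891.03 ≈ 891 mb.

891 mb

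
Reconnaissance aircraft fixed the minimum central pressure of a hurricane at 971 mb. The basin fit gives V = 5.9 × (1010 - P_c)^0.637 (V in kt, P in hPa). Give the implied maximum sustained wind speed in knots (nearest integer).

ΔP = 1010 − 971 = 39 mb.
39^0.637 ≈ 10.316.
V ≈ 5.9 × 10.316 ≈ 60.9 kt.

61 kt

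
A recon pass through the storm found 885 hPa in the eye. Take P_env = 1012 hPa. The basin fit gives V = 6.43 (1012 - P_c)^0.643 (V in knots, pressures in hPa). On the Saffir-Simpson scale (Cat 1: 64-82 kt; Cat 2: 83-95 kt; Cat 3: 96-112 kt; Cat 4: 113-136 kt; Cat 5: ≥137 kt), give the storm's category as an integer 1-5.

ΔP = 1012 − 885 = 127 hPa.
V ≈ 6.43 × 127^0.643 = 6.43 × 22.53 ≈ 145 kt.
145 kt falls in the Category 5 band.

5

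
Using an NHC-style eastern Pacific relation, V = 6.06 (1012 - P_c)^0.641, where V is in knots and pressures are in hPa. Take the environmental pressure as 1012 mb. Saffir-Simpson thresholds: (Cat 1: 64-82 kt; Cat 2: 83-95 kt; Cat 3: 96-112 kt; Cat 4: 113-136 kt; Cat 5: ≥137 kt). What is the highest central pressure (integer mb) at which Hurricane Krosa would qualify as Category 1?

972 mb

Category 1 begins at V = 64 kt.
Required ΔP = (64/6.06)^(1/0.641) = 10.561^1.560 ≈ 39.54 mb.
P_c ≤ 1012 − 39.54 = 972.46, so the highest integer P_c is 972 mb.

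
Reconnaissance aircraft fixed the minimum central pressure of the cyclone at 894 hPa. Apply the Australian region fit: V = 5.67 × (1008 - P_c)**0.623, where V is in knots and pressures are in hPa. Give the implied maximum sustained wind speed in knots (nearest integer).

108 kt

ΔP = 1008 − 894 = 114 hPa.
114^0.623 ≈ 19.118.
V ≈ 5.67 × 19.118 ≈ 108.4 kt.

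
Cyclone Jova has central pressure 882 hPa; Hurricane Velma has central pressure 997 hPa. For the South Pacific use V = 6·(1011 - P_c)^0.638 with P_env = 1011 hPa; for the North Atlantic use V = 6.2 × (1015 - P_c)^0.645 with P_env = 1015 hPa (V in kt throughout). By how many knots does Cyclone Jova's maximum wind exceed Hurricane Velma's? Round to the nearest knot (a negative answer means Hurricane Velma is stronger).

93 kt

Cyclone Jova: ΔP = 129; V ≈ 6 × 129^0.638 ≈ 133.26 kt.
Hurricane Velma: ΔP = 18; V ≈ 6.2 × 18^0.645 ≈ 40.00 kt.
Difference ≈ 133.26 − 40.00 = 93.26 → 93 kt.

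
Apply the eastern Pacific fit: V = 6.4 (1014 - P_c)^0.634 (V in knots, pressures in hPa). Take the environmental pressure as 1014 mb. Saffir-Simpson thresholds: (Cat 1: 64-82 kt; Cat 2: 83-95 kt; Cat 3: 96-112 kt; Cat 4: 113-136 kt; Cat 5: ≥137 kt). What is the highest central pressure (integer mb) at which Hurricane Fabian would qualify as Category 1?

Category 1 begins at V = 64 kt.
Required ΔP = (64/6.4)^(1/0.634) = 10.000^1.577 ≈ 37.78 mb.
P_c ≤ 1014 − 37.78 = 976.22, so the highest integer P_c is 976 mb.

976 mb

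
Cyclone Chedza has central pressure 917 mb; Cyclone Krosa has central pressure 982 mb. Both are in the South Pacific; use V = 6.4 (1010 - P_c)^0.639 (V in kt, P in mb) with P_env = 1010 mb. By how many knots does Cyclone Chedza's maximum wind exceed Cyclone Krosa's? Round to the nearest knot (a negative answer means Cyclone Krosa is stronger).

62 kt

Cyclone Chedza: ΔP = 93; V ≈ 6.4 × 93^0.639 ≈ 115.89 kt.
Cyclone Krosa: ΔP = 28; V ≈ 6.4 × 28^0.639 ≈ 53.82 kt.
Difference ≈ 115.89 − 53.82 = 62.07 → 62 kt.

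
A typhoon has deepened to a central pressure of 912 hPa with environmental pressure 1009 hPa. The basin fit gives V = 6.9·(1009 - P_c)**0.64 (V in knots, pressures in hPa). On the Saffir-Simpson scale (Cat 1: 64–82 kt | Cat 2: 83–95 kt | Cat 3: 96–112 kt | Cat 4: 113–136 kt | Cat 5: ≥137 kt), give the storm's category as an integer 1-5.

4

ΔP = 1009 − 912 = 97 hPa.
V ≈ 6.9 × 97^0.64 = 6.9 × 18.69 ≈ 129 kt.
129 kt falls in the Category 4 band.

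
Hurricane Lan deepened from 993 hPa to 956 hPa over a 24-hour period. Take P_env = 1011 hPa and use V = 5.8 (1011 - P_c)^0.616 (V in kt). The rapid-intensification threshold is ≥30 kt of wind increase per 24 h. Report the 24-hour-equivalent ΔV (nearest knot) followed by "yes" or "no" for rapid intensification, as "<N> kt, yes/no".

34 kt, yes

V₁: ΔP = 18, V ≈ 5.8 × 18^0.616 ≈ 34.41 kt.
V₂: ΔP = 55, V ≈ 5.8 × 55^0.616 ≈ 68.47 kt.
ΔV over 24 h = 34.06 kt → 24 h equivalent = 34.06 × 24/24 ≈ 34.06 kt.
34 kt ≥ 30 kt ⇒ rapid intensification.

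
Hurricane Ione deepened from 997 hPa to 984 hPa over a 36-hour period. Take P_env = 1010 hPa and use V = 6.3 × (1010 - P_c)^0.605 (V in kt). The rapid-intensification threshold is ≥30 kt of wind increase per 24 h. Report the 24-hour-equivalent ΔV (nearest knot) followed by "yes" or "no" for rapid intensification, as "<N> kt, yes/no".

V₁: ΔP = 13, V ≈ 6.3 × 13^0.605 ≈ 29.74 kt.
V₂: ΔP = 26, V ≈ 6.3 × 26^0.605 ≈ 45.23 kt.
ΔV over 36 h = 15.49 kt → 24 h equivalent = 15.49 × 24/36 ≈ 10.33 kt.
10 kt < 30 kt ⇒ not rapid intensification.

10 kt, no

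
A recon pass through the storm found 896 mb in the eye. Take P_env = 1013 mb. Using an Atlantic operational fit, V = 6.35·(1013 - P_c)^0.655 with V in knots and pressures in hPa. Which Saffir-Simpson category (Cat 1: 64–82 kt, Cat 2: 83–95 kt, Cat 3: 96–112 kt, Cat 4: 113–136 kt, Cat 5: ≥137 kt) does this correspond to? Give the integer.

ΔP = 1013 − 896 = 117 mb.
V ≈ 6.35 × 117^0.655 = 6.35 × 22.63 ≈ 144 kt.
144 kt falls in the Category 5 band.

5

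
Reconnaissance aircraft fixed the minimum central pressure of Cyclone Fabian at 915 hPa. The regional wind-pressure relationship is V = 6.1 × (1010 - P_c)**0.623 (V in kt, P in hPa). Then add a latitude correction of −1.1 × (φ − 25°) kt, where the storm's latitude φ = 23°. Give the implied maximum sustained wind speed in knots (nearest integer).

ΔP = 1010 − 915 = 95 hPa.
95^0.623 ≈ 17.066.
V ≈ 6.1 × 17.066 ≈ 104.1 kt.
Latitude correction: −1.1 × (23 − 25) = 2.2 kt.
Corrected V ≈ 106.3 kt → 106 kt.

106 kt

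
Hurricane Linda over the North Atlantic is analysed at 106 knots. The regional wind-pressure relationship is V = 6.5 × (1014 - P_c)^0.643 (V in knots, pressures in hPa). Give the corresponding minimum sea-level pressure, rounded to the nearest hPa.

937 hPa

ΔP = (V / 6.5)^(1/0.643) = (106/6.5)^1.555.
106/6.5 = 16.308; 16.308^1.555 ≈ 76.83 hPa.
P_c = 1014 − 76.83 = 937.17 ≈ 937 hPa.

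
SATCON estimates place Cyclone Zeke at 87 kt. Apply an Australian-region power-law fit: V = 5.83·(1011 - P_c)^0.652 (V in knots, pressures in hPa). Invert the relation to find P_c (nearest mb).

948 mb

ΔP = (V / 5.83)^(1/0.652) = (87/5.83)^1.534.
87/5.83 = 14.923; 14.923^1.534 ≈ 63.15 mb.
P_c = 1011 − 63.15 = 947.85 ≈ 948 mb.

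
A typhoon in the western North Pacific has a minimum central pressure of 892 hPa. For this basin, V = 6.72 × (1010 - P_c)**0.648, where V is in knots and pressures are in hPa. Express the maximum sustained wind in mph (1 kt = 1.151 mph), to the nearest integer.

170 mph

ΔP = 1010 − 892 = 118 hPa.
V ≈ 6.72 × 118^0.648 = 6.72 × 22.008 ≈ 147.893 kt.
147.893 × 1.151 ≈ 170.23 mph → 170 mph.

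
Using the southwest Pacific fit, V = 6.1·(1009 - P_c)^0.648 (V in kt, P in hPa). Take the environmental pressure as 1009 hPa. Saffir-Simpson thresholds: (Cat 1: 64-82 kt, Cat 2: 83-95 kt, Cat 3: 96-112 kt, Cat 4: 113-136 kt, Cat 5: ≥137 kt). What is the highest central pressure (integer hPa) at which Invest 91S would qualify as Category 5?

Category 5 begins at V = 137 kt.
Required ΔP = (137/6.1)^(1/0.648) = 22.459^1.543 ≈ 121.75 hPa.
P_c ≤ 1009 − 121.75 = 887.25, so the highest integer P_c is 887 hPa.

887 hPa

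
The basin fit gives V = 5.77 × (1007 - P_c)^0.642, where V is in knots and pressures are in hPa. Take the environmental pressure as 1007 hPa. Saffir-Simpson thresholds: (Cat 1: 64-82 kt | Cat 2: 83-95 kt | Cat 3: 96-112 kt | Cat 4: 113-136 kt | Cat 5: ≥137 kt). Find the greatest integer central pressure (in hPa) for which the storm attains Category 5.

Category 5 begins at V = 137 kt.
Required ΔP = (137/5.77)^(1/0.642) = 23.744^1.558 ≈ 138.87 hPa.
P_c ≤ 1007 − 138.87 = 868.13, so the highest integer P_c is 868 hPa.

868 hPa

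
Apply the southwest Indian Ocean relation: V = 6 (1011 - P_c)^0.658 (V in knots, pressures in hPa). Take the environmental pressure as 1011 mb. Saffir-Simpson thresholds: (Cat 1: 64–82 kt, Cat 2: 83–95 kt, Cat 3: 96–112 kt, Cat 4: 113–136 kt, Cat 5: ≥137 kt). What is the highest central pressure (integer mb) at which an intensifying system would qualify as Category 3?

Category 3 begins at V = 96 kt.
Required ΔP = (96/6)^(1/0.658) = 16.000^1.520 ≈ 67.60 mb.
P_c ≤ 1011 − 67.60 = 943.40, so the highest integer P_c is 943 mb.

943 mb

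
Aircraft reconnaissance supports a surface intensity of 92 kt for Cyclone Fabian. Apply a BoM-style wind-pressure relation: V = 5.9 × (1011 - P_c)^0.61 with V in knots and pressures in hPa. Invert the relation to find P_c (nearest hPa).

ΔP = (V / 5.9)^(1/0.61) = (92/5.9)^1.639.
92/5.9 = 15.593; 15.593^1.639 ≈ 90.29 hPa.
P_c = 1011 − 90.29 = 920.71 ≈ 921 hPa.

921 hPa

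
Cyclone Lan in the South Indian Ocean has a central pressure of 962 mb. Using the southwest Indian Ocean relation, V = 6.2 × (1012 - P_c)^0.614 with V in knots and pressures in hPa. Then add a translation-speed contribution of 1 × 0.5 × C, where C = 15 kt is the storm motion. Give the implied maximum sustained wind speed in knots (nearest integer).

76 kt

ΔP = 1012 − 962 = 50 mb.
50^0.614 ≈ 11.045.
V ≈ 6.2 × 11.045 ≈ 68.5 kt.
Translation term: 1 × 0.5 × 15 = 7.5 kt.
Corrected V ≈ 76 kt → 76 kt.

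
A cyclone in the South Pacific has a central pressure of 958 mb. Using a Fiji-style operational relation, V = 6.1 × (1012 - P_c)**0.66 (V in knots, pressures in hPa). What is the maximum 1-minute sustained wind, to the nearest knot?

ΔP = 1012 − 958 = 54 mb.
54^0.66 ≈ 13.912.
V ≈ 6.1 × 13.912 ≈ 84.9 kt.

85 kt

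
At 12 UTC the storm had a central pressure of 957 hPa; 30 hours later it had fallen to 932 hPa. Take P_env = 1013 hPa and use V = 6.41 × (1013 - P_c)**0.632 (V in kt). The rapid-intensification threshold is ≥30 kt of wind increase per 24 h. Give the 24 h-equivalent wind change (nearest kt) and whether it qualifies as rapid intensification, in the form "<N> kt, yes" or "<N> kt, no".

V₁: ΔP = 56, V ≈ 6.41 × 56^0.632 ≈ 81.60 kt.
V₂: ΔP = 81, V ≈ 6.41 × 81^0.632 ≈ 103.04 kt.
ΔV over 30 h = 21.44 kt → 24 h equivalent = 21.44 × 24/30 ≈ 17.15 kt.
17 kt < 30 kt ⇒ not rapid intensification.

17 kt, no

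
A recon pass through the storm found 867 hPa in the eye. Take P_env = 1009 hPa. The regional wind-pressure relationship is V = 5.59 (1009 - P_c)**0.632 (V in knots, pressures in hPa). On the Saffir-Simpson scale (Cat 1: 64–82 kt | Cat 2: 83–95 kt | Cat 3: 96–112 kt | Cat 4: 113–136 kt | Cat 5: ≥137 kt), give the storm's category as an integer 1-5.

4

ΔP = 1009 − 867 = 142 hPa.
V ≈ 5.59 × 142^0.632 = 5.59 × 22.92 ≈ 128 kt.
128 kt falls in the Category 4 band.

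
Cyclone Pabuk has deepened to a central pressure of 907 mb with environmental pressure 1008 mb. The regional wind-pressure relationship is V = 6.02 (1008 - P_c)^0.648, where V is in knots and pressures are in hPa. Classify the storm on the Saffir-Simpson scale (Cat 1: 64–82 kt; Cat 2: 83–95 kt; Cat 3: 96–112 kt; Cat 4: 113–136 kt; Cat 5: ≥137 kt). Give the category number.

ΔP = 1008 − 907 = 101 mb.
V ≈ 6.02 × 101^0.648 = 6.02 × 19.90 ≈ 120 kt.
120 kt falls in the Category 4 band.

4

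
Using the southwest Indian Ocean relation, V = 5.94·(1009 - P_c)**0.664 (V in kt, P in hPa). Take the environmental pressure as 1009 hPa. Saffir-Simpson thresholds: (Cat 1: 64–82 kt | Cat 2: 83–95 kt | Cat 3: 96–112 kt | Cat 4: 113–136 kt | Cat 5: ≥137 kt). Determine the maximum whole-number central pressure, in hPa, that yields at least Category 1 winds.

973 hPa

Category 1 begins at V = 64 kt.
Required ΔP = (64/5.94)^(1/0.664) = 10.774^1.506 ≈ 35.88 hPa.
P_c ≤ 1009 − 35.88 = 973.12, so the highest integer P_c is 973 hPa.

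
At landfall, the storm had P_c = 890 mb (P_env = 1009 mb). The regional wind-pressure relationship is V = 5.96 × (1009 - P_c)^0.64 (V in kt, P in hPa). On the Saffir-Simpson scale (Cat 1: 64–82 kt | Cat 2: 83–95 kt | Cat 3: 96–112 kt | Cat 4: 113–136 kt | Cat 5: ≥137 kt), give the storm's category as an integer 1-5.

4

ΔP = 1009 − 890 = 119 mb.
V ≈ 5.96 × 119^0.64 = 5.96 × 21.30 ≈ 127 kt.
127 kt falls in the Category 4 band.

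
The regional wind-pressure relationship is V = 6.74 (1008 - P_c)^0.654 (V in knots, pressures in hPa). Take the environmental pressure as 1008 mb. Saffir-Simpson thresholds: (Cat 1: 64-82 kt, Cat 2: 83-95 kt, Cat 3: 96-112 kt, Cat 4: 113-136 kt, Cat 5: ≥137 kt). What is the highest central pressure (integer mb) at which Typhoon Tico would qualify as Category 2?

961 mb

Category 2 begins at V = 83 kt.
Required ΔP = (83/6.74)^(1/0.654) = 12.315^1.529 ≈ 46.48 mb.
P_c ≤ 1008 − 46.48 = 961.52, so the highest integer P_c is 961 mb.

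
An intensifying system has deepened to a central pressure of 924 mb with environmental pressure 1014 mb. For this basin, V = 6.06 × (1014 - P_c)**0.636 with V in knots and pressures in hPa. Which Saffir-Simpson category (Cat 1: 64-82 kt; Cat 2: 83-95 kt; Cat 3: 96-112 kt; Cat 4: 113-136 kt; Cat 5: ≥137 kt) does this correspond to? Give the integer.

3

ΔP = 1014 − 924 = 90 mb.
V ≈ 6.06 × 90^0.636 = 6.06 × 17.49 ≈ 106 kt.
106 kt falls in the Category 3 band.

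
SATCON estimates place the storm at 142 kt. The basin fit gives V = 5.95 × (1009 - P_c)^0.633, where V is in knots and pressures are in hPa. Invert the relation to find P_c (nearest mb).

859 mb

ΔP = (V / 5.95)^(1/0.633) = (142/5.95)^1.580.
142/5.95 = 23.866; 23.866^1.580 ≈ 150.17 mb.
P_c = 1009 − 150.17 = 858.83 ≈ 859 mb.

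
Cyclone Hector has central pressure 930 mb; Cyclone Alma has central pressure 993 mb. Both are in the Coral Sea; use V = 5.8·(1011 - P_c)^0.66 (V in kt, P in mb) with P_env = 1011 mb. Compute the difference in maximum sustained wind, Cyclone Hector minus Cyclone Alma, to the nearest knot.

Cyclone Hector: ΔP = 81; V ≈ 5.8 × 81^0.66 ≈ 105.45 kt.
Cyclone Alma: ΔP = 18; V ≈ 5.8 × 18^0.66 ≈ 39.08 kt.
Difference ≈ 105.45 − 39.08 = 66.37 → 66 kt.

66 kt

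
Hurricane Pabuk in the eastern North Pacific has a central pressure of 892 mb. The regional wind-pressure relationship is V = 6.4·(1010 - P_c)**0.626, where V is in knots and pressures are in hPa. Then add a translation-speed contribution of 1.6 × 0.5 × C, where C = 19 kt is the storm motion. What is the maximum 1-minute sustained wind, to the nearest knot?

ΔP = 1010 − 892 = 118 mb.
118^0.626 ≈ 19.815.
V ≈ 6.4 × 19.815 ≈ 126.8 kt.
Translation term: 1.6 × 0.5 × 19 = 15.2 kt.
Corrected V ≈ 142 kt → 142 kt.

142 kt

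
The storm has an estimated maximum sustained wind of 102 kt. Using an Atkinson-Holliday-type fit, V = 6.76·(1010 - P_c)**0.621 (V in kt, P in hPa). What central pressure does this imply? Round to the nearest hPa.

931 hPa

ΔP = (V / 6.76)^(1/0.621) = (102/6.76)^1.610.
102/6.76 = 15.089; 15.089^1.610 ≈ 79.07 hPa.
P_c = 1010 − 79.07 = 930.93 ≈ 931 hPa.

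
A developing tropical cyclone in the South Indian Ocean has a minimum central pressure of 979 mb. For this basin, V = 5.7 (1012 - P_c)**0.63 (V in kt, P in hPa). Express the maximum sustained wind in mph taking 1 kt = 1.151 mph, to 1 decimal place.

ΔP = 1012 − 979 = 33 mb.
V ≈ 5.7 × 33^0.63 = 5.7 × 9.050 ≈ 51.587 kt.
51.587 × 1.151 ≈ 59.38 mph → 59.4 mph.

59.4 mph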